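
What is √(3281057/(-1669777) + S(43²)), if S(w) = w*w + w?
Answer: √9537297707938989561/1669777 ≈ 1849.5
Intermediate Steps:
S(w) = w + w² (S(w) = w² + w = w + w²)
√(3281057/(-1669777) + S(43²)) = √(3281057/(-1669777) + 43²*(1 + 43²)) = √(3281057*(-1/1669777) + 1849*(1 + 1849)) = √(-3281057/1669777 + 1849*1850) = √(-3281057/1669777 + 3420650) = √(5711719413993/1669777) = √9537297707938989561/1669777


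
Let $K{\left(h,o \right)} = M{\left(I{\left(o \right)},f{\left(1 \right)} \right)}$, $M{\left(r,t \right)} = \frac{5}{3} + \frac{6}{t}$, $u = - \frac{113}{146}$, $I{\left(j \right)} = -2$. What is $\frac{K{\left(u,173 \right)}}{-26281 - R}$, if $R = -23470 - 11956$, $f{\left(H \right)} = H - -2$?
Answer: $\frac{11}{27435} \approx 0.00040095$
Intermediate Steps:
$u = - \frac{113}{146}$ ($u = \left(-113\right) \frac{1}{146} = - \frac{113}{146} \approx -0.77397$)
$f{\left(H \right)} = 2 + H$ ($f{\left(H \right)} = H + 2 = 2 + H$)
$M{\left(r,t \right)} = \frac{5}{3} + \frac{6}{t}$ ($M{\left(r,t \right)} = 5 \cdot \frac{1}{3} + \frac{6}{t} = \frac{5}{3} + \frac{6}{t}$)
$K{\left(h,o \right)} = \frac{11}{3}$ ($K{\left(h,o \right)} = \frac{5}{3} + \frac{6}{2 + 1} = \frac{5}{3} + \frac{6}{3} = \frac{5}{3} + 6 \cdot \frac{1}{3} = \frac{5}{3} + 2 = \frac{11}{3}$)
$R = -35426$
$\frac{K{\left(u,173 \right)}}{-26281 - R} = \frac{11}{3 \left(-26281 - -35426\right)} = \frac{11}{3 \left(-26281 + 35426\right)} = \frac{11}{3 \cdot 9145} = \frac{11}{3} \cdot \frac{1}{9145} = \frac{11}{27435}$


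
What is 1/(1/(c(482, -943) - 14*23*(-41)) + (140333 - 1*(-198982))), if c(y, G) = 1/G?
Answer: 12449485/4224297003718 ≈ 2.9471e-6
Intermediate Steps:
1/(1/(c(482, -943) - 14*23*(-41)) + (140333 - 1*(-198982))) = 1/(1/(1/(-943) - 14*23*(-41)) + (140333 - 1*(-198982))) = 1/(1/(-1/943 - 322*(-41)) + (140333 + 198982)) = 1/(1/(-1/943 + 13202) + 339315) = 1/(1/(12449485/943) + 339315) = 1/(943/12449485 + 339315) = 1/(4224297003718/12449485) = 12449485/4224297003718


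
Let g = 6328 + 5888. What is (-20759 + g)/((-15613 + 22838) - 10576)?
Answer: 8543/3351 ≈ 2.5494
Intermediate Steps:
g = 12216
(-20759 + g)/((-15613 + 22838) - 10576) = (-20759 + 12216)/((-15613 + 22838) - 10576) = -8543/(7225 - 10576) = -8543/(-3351) = -8543*(-1/3351) = 8543/3351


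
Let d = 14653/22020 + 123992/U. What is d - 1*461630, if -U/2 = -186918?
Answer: -316672445757571/685989060 ≈ -4.6163e+5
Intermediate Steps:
U = 373836 (U = -2*(-186918) = 373836)
d = 684010229/685989060 (d = 14653/22020 + 123992/373836 = 14653*(1/22020) + 123992*(1/373836) = 14653/22020 + 30998/93459 = 684010229/685989060 ≈ 0.99712)
d - 1*461630 = 684010229/685989060 - 1*461630 = 684010229/685989060 - 461630 = -316672445757571/685989060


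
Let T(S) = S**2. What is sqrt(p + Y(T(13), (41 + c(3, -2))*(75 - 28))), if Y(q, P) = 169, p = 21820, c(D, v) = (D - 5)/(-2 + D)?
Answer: sqrt(21989) ≈ 148.29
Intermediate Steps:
c(D, v) = (-5 + D)/(-2 + D)
sqrt(p + Y(T(13), (41 + c(3, -2))*(75 - 28))) = sqrt(21820 + 169) = sqrt(21989)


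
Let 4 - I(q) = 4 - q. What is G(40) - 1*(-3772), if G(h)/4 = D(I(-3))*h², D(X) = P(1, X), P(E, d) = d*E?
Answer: -15428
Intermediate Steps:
I(q) = q (I(q) = 4 - (4 - q) = 4 + (-4 + q) = q)
P(E, d) = E*d
D(X) = X (D(X) = 1*X = X)
G(h) = -12*h² (G(h) = 4*(-3*h²) = -12*h²)
G(40) - 1*(-3772) = -12*40² - 1*(-3772) = -12*1600 + 3772 = -19200 + 3772 = -15428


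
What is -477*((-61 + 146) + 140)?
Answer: -107325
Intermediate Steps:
-477*((-61 + 146) + 140) = -477*(85 + 140) = -477*225 = -107325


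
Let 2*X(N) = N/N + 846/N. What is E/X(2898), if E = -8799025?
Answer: -1416643025/104 ≈ -1.3622e+7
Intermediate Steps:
X(N) = ½ + 423/N (X(N) = (N/N + 846/N)/2 = (1 + 846/N)/2 = ½ + 423/N)
E/X(2898) = -8799025*5796/(846 + 2898) = -8799025/((½)*(1/2898)*3744) = -8799025/104/161 = -8799025*161/104 = -1416643025/104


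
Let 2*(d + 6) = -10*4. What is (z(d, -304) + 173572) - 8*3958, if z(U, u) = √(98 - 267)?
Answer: 141908 + 13*I ≈ 1.4191e+5 + 13.0*I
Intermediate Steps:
d = -26 (d = -6 + (-10*4)/2 = -6 + (½)*(-40) = -6 - 20 = -26)
z(U, u) = 13*I (z(U, u) = √(-169) = 13*I)
(z(d, -304) + 173572) - 8*3958 = (13*I + 173572) - 8*3958 = (173572 + 13*I) - 31664 = 141908 + 13*I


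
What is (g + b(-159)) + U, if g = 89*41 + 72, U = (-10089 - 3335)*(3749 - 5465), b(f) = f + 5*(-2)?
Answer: 23039136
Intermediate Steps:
b(f) = -10 + f (b(f) = f - 10 = -10 + f)
U = 23035584 (U = -13424*(-1716) = 23035584)
g = 3721 (g = 3649 + 72 = 3721)
(g + b(-159)) + U = (3721 + (-10 - 159)) + 23035584 = (3721 - 169) + 23035584 = 3552 + 23035584 = 23039136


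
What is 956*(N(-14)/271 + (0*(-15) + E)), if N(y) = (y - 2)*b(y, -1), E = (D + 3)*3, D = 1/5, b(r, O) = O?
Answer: 12512128/1355 ≈ 9234.0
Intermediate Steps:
D = 1/5 ≈ 0.20000
E = 48/5 (E = (1/5 + 3)*3 = (16/5)*3 = 48/5 ≈ 9.6000)
N(y) = 2 - y (N(y) = (y - 2)*(-1) = (-2 + y)*(-1) = 2 - y)
956*(N(-14)/271 + (0*(-15) + E)) = 956*((2 - 1*(-14))/271 + (0*(-15) + 48/5)) = 956*((2 + 14)*(1/271) + (0 + 48/5)) = 956*(16*(1/271) + 48/5) = 956*(16/271 + 48/5) = 956*(13088/1355) = 12512128/1355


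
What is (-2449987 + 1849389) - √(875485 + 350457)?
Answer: -600598 - √1225942 ≈ -6.0171e+5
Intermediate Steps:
(-2449987 + 1849389) - √(875485 + 350457) = -600598 - √1225942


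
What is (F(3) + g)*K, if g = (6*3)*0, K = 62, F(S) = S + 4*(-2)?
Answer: -310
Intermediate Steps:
F(S) = -8 + S (F(S) = S - 8 = -8 + S)
g = 0 (g = 18*0 = 0)
(F(3) + g)*K = ((-8 + 3) + 0)*62 = (-5 + 0)*62 = -5*62 = -310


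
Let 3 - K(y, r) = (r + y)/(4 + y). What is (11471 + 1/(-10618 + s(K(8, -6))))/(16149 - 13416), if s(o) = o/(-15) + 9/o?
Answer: 186300153869/44386568277 ≈ 4.1972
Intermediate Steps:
K(y, r) = 3 - (r + y)/(4 + y)
s(o) = 9/o - o/15 (s(o) = o*(-1/15) + 9/o = -o/15 + 9/o = 9/o - o/15)
(11471 + 1/(-10618 + s(K(8, -6))))/(16149 - 13416) = (11471 + 1/(-10618 + (9/(((12 - 1*(-6) + 2*8)/(4 + 8))) - (12 - 1*(-6) + 2*8)/(15*(4 + 8)))))/(16149 - 13416) = (11471 + 1/(-10618 + (9/(((12 + 6 + 16)/12)) - (12 + 6 + 16)/(15*12))))/2733 = (11471 + 1/(-10618 + (9/(((1/12)*34)) - 34/180)))*(1/2733) = (11471 + 1/(-10618 + (9/(17/6) - 1/15*17/6)))*(1/2733) = (11471 + 1/(-10618 + (9*(6/17) - 17/90)))*(1/2733) = (11471 + 1/(-10618 + (54/17 - 17/90)))*(1/2733) = (11471 + 1/(-10618 + 4571/1530))*(1/2733) = (11471 + 1/(-16240969/1530))*(1/2733) = (11471 - 1530/16240969)*(1/2733) = (186300153869/16240969)*(1/2733) = 186300153869/44386568277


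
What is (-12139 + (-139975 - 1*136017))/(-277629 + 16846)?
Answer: 288131/260783 ≈ 1.1049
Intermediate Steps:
(-12139 + (-139975 - 1*136017))/(-277629 + 16846) = (-12139 + (-139975 - 136017))/(-260783) = (-12139 - 275992)*(-1/260783) = -288131*(-1/260783) = 288131/260783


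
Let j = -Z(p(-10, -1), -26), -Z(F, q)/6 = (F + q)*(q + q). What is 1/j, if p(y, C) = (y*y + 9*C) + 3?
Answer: -1/21216 ≈ -4.7134e-5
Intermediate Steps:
p(y, C) = 3 + y**2 + 9*C (p(y, C) = (y**2 + 9*C) + 3 = 3 + y**2 + 9*C)
Z(F, q) = -12*q*(F + q) (Z(F, q) = -6*(F + q)*(q + q) = -6*(F + q)*2*q = -12*q*(F + q))
j = -21216 (j = -(-12)*(-26)*((3 + (-10)**2 + 9*(-1)) - 26) = -(-12)*(-26)*((3 + 100 - 9) - 26) = -(-12)*(-26)*(94 - 26) = -(-12)*(-26)*68 = -1*21216 = -21216)
1/j = 1/(-21216) = -1/21216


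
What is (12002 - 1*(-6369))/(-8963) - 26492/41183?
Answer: -994020689/369123229 ≈ -2.6929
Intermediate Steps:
(12002 - 1*(-6369))/(-8963) - 26492/41183 = (12002 + 6369)*(-1/8963) - 26492*1/41183 = 18371*(-1/8963) - 26492/41183 = -18371/8963 - 26492/41183 = -994020689/369123229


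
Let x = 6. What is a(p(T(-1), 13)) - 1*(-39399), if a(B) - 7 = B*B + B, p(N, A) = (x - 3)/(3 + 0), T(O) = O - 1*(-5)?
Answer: 39408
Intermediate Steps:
T(O) = 5 + O (T(O) = O + 5 = 5 + O)
p(N, A) = 1 (p(N, A) = (6 - 3)/(3 + 0) = 3/3 = 3*(⅓) = 1)
a(B) = 7 + B + B² (a(B) = 7 + (B*B + B) = 7 + (B² + B) = 7 + (B + B²) = 7 + B + B²)
a(p(T(-1), 13)) - 1*(-39399) = (7 + 1 + 1²) - 1*(-39399) = (7 + 1 + 1) + 39399 = 9 + 39399 = 39408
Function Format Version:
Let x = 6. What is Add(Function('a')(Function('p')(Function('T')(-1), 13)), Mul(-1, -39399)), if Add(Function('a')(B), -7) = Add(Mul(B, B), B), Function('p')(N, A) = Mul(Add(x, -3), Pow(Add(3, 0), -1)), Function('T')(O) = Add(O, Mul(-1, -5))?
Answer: 39408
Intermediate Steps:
Function('T')(O) = Add(5, O) (Function('T')(O) = Add(O, 5) = Add(5, O))
Function('p')(N, A) = 1 (Function('p')(N, A) = Mul(Add(6, -3), Pow(Add(3, 0), -1)) = Mul(3, Pow(3, -1)) = Mul(3, Rational(1, 3)) = 1)
Function('a')(B) = Add(7, B, Pow(B, 2)) (Function('a')(B) = Add(7, Add(Mul(B, B), B)) = Add(7, Add(Pow(B, 2), B)) = Add(7, Add(B, Pow(B, 2))) = Add(7, B, Pow(B, 2)))
Add(Function('a')(Function('p')(Function('T')(-1), 13)), Mul(-1, -39399)) = Add(Add(7, 1, Pow(1, 2)), Mul(-1, -39399)) = Add(Add(7, 1, 1), 39399) = Add(9, 39399) = 39408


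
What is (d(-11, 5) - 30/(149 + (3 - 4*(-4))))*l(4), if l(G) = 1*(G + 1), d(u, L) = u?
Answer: -1565/28 ≈ -55.893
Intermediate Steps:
l(G) = 1 + G (l(G) = 1*(1 + G) = 1 + G)
(d(-11, 5) - 30/(149 + (3 - 4*(-4))))*l(4) = (-11 - 30/(149 + (3 - 4*(-4))))*(1 + 4) = (-11 - 30/(149 + (3 + 16)))*5 = (-11 - 30/(149 + 19))*5 = (-11 - 30/168)*5 = (-11 - 30*1/168)*5 = (-11 - 5/28)*5 = -313/28*5 = -1565/28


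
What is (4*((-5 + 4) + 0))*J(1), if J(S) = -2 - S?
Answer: 12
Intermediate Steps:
(4*((-5 + 4) + 0))*J(1) = (4*((-5 + 4) + 0))*(-2 - 1*1) = (4*(-1 + 0))*(-2 - 1) = (4*(-1))*(-3) = -4*(-3) = 12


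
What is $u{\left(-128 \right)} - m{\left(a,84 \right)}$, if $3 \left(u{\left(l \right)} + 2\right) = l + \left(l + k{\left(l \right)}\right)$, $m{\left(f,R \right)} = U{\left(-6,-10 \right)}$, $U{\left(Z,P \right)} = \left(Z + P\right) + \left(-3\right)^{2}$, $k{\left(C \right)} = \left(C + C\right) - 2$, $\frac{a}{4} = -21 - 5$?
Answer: $- \frac{499}{3} \approx -166.33$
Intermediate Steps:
$a = -104$ ($a = 4 \left(-21 - 5\right) = 4 \left(-26\right) = -104$)
$k{\left(C \right)} = -2 + 2 C$ ($k{\left(C \right)} = 2 C - 2 = -2 + 2 C$)
$U{\left(Z,P \right)} = 9 + P + Z$ ($U{\left(Z,P \right)} = \left(P + Z\right) + 9 = 9 + P + Z$)
$m{\left(f,R \right)} = -7$ ($m{\left(f,R \right)} = 9 - 10 - 6 = -7$)
$u{\left(l \right)} = - \frac{8}{3} + \frac{4 l}{3}$ ($u{\left(l \right)} = -2 + \frac{l + \left(l + \left(-2 + 2 l\right)\right)}{3} = -2 + \frac{l + \left(-2 + 3 l\right)}{3} = -2 + \frac{-2 + 4 l}{3} = -2 + \left(- \frac{2}{3} + \frac{4 l}{3}\right) = - \frac{8}{3} + \frac{4 l}{3}$)
$u{\left(-128 \right)} - m{\left(a,84 \right)} = \left(- \frac{8}{3} + \frac{4}{3} \left(-128\right)\right) - -7 = \left(- \frac{8}{3} - \frac{512}{3}\right) + 7 = - \frac{520}{3} + 7 = - \frac{499}{3}$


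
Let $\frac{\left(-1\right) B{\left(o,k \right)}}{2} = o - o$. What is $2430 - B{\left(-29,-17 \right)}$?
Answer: $2430$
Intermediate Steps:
$B{\left(o,k \right)} = 0$ ($B{\left(o,k \right)} = - 2 \left(o - o\right) = \left(-2\right) 0 = 0$)
$2430 - B{\left(-29,-17 \right)} = 2430 - 0 = 2430 + 0 = 2430$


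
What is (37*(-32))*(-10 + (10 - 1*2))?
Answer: 2368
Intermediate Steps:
(37*(-32))*(-10 + (10 - 1*2)) = -1184*(-10 + (10 - 2)) = -1184*(-10 + 8) = -1184*(-2) = 2368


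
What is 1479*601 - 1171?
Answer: 887708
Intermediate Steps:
1479*601 - 1171 = 888879 - 1171 = 887708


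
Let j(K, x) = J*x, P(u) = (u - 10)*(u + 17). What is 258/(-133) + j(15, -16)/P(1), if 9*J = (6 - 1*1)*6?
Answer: -52054/32319 ≈ -1.6106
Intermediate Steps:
P(u) = (-10 + u)*(17 + u)
J = 10/3 (J = ((6 - 1*1)*6)/9 = ((6 - 1)*6)/9 = (5*6)/9 = (⅑)*30 = 10/3 ≈ 3.3333)
j(K, x) = 10*x/3
258/(-133) + j(15, -16)/P(1) = 258/(-133) + ((10/3)*(-16))/(-170 + 1² + 7*1) = 258*(-1/133) - 160/(3*(-170 + 1 + 7)) = -258/133 - 160/3/(-162) = -258/133 - 160/3*(-1/162) = -258/133 + 80/243 = -52054/32319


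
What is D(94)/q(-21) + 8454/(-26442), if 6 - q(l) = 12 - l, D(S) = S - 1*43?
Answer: -29200/13221 ≈ -2.2086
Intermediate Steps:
D(S) = -43 + S (D(S) = S - 43 = -43 + S)
q(l) = -6 + l (q(l) = 6 - (12 - l) = 6 + (-12 + l) = -6 + l)
D(94)/q(-21) + 8454/(-26442) = (-43 + 94)/(-6 - 21) + 8454/(-26442) = 51/(-27) + 8454*(-1/26442) = 51*(-1/27) - 1409/4407 = -17/9 - 1409/4407 = -29200/13221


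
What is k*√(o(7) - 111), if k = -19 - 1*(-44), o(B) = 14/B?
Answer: 25*I*√109 ≈ 261.01*I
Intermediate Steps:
k = 25 (k = -19 + 44 = 25)
k*√(o(7) - 111) = 25*√(14/7 - 111) = 25*√(14*(⅐) - 111) = 25*√(2 - 111) = 25*√(-109) = 25*(I*√109) = 25*I*√109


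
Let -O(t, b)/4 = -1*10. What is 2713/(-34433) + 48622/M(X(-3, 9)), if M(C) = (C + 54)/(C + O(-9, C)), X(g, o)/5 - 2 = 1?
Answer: 4003516771/103299 ≈ 38757.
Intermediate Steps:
X(g, o) = 15 (X(g, o) = 10 + 5*1 = 10 + 5 = 15)
O(t, b) = 40 (O(t, b) = -(-4)*10 = -4*(-10) = 40)
M(C) = (54 + C)/(40 + C) (M(C) = (C + 54)/(C + 40) = (54 + C)/(40 + C))
2713/(-34433) + 48622/M(X(-3, 9)) = 2713/(-34433) + 48622/(((54 + 15)/(40 + 15))) = 2713*(-1/34433) + 48622/((69/55)) = -2713/34433 + 48622/(((1/55)*69)) = -2713/34433 + 48622/(69/55) = -2713/34433 + 48622*(55/69) = -2713/34433 + 116270/3 = 4003516771/103299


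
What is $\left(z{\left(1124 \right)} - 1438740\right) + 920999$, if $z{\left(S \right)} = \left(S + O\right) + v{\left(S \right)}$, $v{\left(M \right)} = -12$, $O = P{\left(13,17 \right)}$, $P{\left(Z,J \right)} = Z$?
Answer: $-516616$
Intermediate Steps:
$O = 13$
$z{\left(S \right)} = 1 + S$ ($z{\left(S \right)} = \left(S + 13\right) - 12 = \left(13 + S\right) - 12 = 1 + S$)
$\left(z{\left(1124 \right)} - 1438740\right) + 920999 = \left(\left(1 + 1124\right) - 1438740\right) + 920999 = \left(1125 - 1438740\right) + 920999 = -1437615 + 920999 = -516616$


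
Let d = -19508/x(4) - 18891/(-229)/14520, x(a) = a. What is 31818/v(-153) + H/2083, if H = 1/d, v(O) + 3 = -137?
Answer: -179128729508003281/788170913327630 ≈ -227.27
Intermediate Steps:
d = -5405465423/1108360 (d = -19508/4 - 18891/(-229)/14520 = -19508*¼ - 18891*(-1/229)*(1/14520) = -4877 + (18891/229)*(1/14520) = -4877 + 6297/1108360 = -5405465423/1108360 ≈ -4877.0)
v(O) = -140 (v(O) = -3 - 137 = -140)
H = -1108360/5405465423 (H = 1/(-5405465423/1108360) = -1108360/5405465423 ≈ -0.00020504)
31818/v(-153) + H/2083 = 31818/(-140) - 1108360/5405465423/2083 = 31818*(-1/140) - 1108360/5405465423*1/2083 = -15909/70 - 1108360/11259584476109 = -179128729508003281/788170913327630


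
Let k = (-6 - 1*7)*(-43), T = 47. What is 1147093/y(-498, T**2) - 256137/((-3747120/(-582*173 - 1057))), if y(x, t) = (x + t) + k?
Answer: -1828607936447/283532080 ≈ -6449.4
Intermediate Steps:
k = 559 (k = (-6 - 7)*(-43) = -13*(-43) = 559)
y(x, t) = 559 + t + x (y(x, t) = (x + t) + 559 = (t + x) + 559 = 559 + t + x)
1147093/y(-498, T**2) - 256137/((-3747120/(-582*173 - 1057))) = 1147093/(559 + 47**2 - 498) - 256137/((-3747120/(-582*173 - 1057))) = 1147093/(559 + 2209 - 498) - 256137/((-3747120/(-100686 - 1057))) = 1147093/2270 - 256137/((-3747120/(-101743))) = 1147093*(1/2270) - 256137/((-3747120*(-1/101743))) = 1147093/2270 - 256137/3747120/101743 = 1147093/2270 - 256137*101743/3747120 = 1147093/2270 - 8686715597/1249040 = -1828607936447/283532080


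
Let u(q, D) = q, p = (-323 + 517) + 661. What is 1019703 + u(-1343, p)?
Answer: 1018360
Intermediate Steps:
p = 855 (p = 194 + 661 = 855)
1019703 + u(-1343, p) = 1019703 - 1343 = 1018360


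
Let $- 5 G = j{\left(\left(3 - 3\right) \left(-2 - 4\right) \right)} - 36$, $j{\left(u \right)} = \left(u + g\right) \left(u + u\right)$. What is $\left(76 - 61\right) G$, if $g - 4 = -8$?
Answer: $108$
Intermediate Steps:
$g = -4$ ($g = 4 - 8 = -4$)
$j{\left(u \right)} = 2 u \left(-4 + u\right)$ ($j{\left(u \right)} = \left(u - 4\right) \left(u + u\right) = \left(-4 + u\right) 2 u = 2 u \left(-4 + u\right)$)
$G = \frac{36}{5}$ ($G = - \frac{2 \left(3 - 3\right) \left(-2 - 4\right) \left(-4 + \left(3 - 3\right) \left(-2 - 4\right)\right) - 36}{5} = - \frac{2 \cdot 0 \left(-6\right) \left(-4 + 0 \left(-6\right)\right) - 36}{5} = - \frac{2 \cdot 0 \left(-4 + 0\right) - 36}{5} = - \frac{2 \cdot 0 \left(-4\right) - 36}{5} = - \frac{0 - 36}{5} = \left(- \frac{1}{5}\right) \left(-36\right) = \frac{36}{5} \approx 7.2$)
$\left(76 - 61\right) G = \left(76 - 61\right) \frac{36}{5} = 15 \cdot \frac{36}{5} = 108$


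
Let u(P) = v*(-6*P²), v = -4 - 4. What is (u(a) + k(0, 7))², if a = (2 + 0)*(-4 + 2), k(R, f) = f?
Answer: 600625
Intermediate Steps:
a = -4 (a = 2*(-2) = -4)
v = -8
u(P) = 48*P² (u(P) = -(-48)*P² = 48*P²)
(u(a) + k(0, 7))² = (48*(-4)² + 7)² = (48*16 + 7)² = (768 + 7)² = 775² = 600625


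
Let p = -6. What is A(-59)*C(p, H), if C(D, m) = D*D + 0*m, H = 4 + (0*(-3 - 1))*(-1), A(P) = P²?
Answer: 125316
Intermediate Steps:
H = 4 (H = 4 + (0*(-4))*(-1) = 4 + 0*(-1) = 4 + 0 = 4)
C(D, m) = D² (C(D, m) = D² + 0 = D²)
A(-59)*C(p, H) = (-59)²*(-6)² = 3481*36 = 125316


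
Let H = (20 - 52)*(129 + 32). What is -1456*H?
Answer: 7501312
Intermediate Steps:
H = -5152 (H = -32*161 = -5152)
-1456*H = -1456*(-5152) = 7501312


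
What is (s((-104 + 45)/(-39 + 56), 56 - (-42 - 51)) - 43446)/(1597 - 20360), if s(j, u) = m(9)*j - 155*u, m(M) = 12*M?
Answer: 1137569/318971 ≈ 3.5664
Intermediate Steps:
s(j, u) = -155*u + 108*j (s(j, u) = (12*9)*j - 155*u = 108*j - 155*u = -155*u + 108*j)
(s((-104 + 45)/(-39 + 56), 56 - (-42 - 51)) - 43446)/(1597 - 20360) = ((-155*(56 - (-42 - 51)) + 108*((-104 + 45)/(-39 + 56))) - 43446)/(1597 - 20360) = ((-155*(56 - 1*(-93)) + 108*(-59/17)) - 43446)/(-18763) = ((-155*(56 + 93) + 108*(-59*1/17)) - 43446)*(-1/18763) = ((-155*149 + 108*(-59/17)) - 43446)*(-1/18763) = ((-23095 - 6372/17) - 43446)*(-1/18763) = (-398987/17 - 43446)*(-1/18763) = -1137569/17*(-1/18763) = 1137569/318971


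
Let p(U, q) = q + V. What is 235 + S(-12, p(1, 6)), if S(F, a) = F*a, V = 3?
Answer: 127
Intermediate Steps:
p(U, q) = 3 + q (p(U, q) = q + 3 = 3 + q)
235 + S(-12, p(1, 6)) = 235 - 12*(3 + 6) = 235 - 12*9 = 235 - 108 = 127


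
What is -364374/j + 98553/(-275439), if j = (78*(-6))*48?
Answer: 1817572511/114582624 ≈ 15.863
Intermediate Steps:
j = -22464 (j = -468*48 = -22464)
-364374/j + 98553/(-275439) = -364374/(-22464) + 98553/(-275439) = -364374*(-1/22464) + 98553*(-1/275439) = 20243/1248 - 32851/91813 = 1817572511/114582624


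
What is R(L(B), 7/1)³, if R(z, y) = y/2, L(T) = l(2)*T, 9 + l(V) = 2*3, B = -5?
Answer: 343/8 ≈ 42.875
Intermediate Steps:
l(V) = -3 (l(V) = -9 + 2*3 = -9 + 6 = -3)
L(T) = -3*T
R(z, y) = y/2 (R(z, y) = y*(½) = y/2)
R(L(B), 7/1)³ = ((7/1)/2)³ = ((7*1)/2)³ = ((½)*7)³ = (7/2)³ = 343/8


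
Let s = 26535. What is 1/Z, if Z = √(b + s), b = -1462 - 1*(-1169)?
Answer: √26242/26242 ≈ 0.0061731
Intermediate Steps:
b = -293 (b = -1462 + 1169 = -293)
Z = √26242 (Z = √(-293 + 26535) = √26242 ≈ 161.99)
1/Z = 1/(√26242) = √26242/26242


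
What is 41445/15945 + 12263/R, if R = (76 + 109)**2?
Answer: 107599244/36381175 ≈ 2.9576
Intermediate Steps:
R = 34225 (R = 185**2 = 34225)
41445/15945 + 12263/R = 41445/15945 + 12263/34225 = 41445*(1/15945) + 12263*(1/34225) = 2763/1063 + 12263/34225 = 107599244/36381175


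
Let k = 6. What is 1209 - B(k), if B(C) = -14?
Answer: 1223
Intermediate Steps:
1209 - B(k) = 1209 - 1*(-14) = 1209 + 14 = 1223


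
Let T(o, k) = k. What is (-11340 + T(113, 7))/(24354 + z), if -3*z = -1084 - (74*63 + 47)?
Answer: -1619/3755 ≈ -0.43116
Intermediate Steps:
z = 1931 (z = -(-1084 - (74*63 + 47))/3 = -(-1084 - (4662 + 47))/3 = -(-1084 - 1*4709)/3 = -(-1084 - 4709)/3 = -⅓*(-5793) = 1931)
(-11340 + T(113, 7))/(24354 + z) = (-11340 + 7)/(24354 + 1931) = -11333/26285 = -11333*1/26285 = -1619/3755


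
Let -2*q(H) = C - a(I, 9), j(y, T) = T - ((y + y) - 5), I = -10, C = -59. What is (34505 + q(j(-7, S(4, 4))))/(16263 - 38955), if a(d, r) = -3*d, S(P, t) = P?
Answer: -743/488 ≈ -1.5225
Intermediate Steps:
j(y, T) = 5 + T - 2*y (j(y, T) = T - (2*y - 5) = T - (-5 + 2*y) = T + (5 - 2*y) = 5 + T - 2*y)
q(H) = 89/2 (q(H) = -(-59 - (-3)*(-10))/2 = -(-59 - 1*30)/2 = -(-59 - 30)/2 = -½*(-89) = 89/2)
(34505 + q(j(-7, S(4, 4))))/(16263 - 38955) = (34505 + 89/2)/(16263 - 38955) = (69099/2)/(-22692) = (69099/2)*(-1/22692) = -743/488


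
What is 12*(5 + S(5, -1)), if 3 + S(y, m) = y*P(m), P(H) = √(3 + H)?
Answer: 24 + 60*√2 ≈ 108.85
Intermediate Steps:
S(y, m) = -3 + y*√(3 + m)
12*(5 + S(5, -1)) = 12*(5 + (-3 + 5*√(3 - 1))) = 12*(5 + (-3 + 5*√2)) = 12*(2 + 5*√2) = 24 + 60*√2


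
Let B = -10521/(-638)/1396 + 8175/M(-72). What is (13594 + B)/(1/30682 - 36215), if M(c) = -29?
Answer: -6272040272657/17062798346924 ≈ -0.36759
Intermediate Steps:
B = -251060079/890648 (B = -10521/(-638)/1396 + 8175/(-29) = -10521*(-1/638)*(1/1396) + 8175*(-1/29) = (10521/638)*(1/1396) - 8175/29 = 10521/890648 - 8175/29 = -251060079/890648 ≈ -281.88)
(13594 + B)/(1/30682 - 36215) = (13594 - 251060079/890648)/(1/30682 - 36215) = 11856408833/(890648*(1/30682 - 36215)) = 11856408833/(890648*(-1111148629/30682)) = (11856408833/890648)*(-30682/1111148629) = -6272040272657/17062798346924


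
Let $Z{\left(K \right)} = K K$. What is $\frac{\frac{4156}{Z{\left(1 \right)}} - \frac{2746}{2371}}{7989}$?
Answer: $\frac{3283710}{6313973} \approx 0.52007$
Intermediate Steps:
$Z{\left(K \right)} = K^{2}$
$\frac{\frac{4156}{Z{\left(1 \right)}} - \frac{2746}{2371}}{7989} = \frac{\frac{4156}{1^{2}} - \frac{2746}{2371}}{7989} = \left(\frac{4156}{1} - \frac{2746}{2371}\right) \frac{1}{7989} = \left(4156 \cdot 1 - \frac{2746}{2371}\right) \frac{1}{7989} = \left(4156 - \frac{2746}{2371}\right) \frac{1}{7989} = \frac{9851130}{2371} \cdot \frac{1}{7989} = \frac{3283710}{6313973}$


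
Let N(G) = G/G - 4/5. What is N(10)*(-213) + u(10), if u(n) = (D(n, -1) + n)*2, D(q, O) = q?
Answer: -13/5 ≈ -2.6000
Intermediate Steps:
u(n) = 4*n (u(n) = (n + n)*2 = (2*n)*2 = 4*n)
N(G) = ⅕ (N(G) = 1 - 4*⅕ = 1 - ⅘ = ⅕)
N(10)*(-213) + u(10) = (⅕)*(-213) + 4*10 = -213/5 + 40 = -13/5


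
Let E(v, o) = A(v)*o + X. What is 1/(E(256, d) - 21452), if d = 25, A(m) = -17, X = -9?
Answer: -1/21886 ≈ -4.5691e-5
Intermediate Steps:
E(v, o) = -9 - 17*o (E(v, o) = -17*o - 9 = -9 - 17*o)
1/(E(256, d) - 21452) = 1/((-9 - 17*25) - 21452) = 1/((-9 - 425) - 21452) = 1/(-434 - 21452) = 1/(-21886) = -1/21886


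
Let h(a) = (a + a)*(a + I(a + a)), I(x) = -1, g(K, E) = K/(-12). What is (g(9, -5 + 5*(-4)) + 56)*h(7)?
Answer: 4641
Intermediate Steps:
g(K, E) = -K/12 (g(K, E) = K*(-1/12) = -K/12)
h(a) = 2*a*(-1 + a) (h(a) = (a + a)*(a - 1) = (2*a)*(-1 + a) = 2*a*(-1 + a))
(g(9, -5 + 5*(-4)) + 56)*h(7) = (-1/12*9 + 56)*(2*7*(-1 + 7)) = (-¾ + 56)*(2*7*6) = (221/4)*84 = 4641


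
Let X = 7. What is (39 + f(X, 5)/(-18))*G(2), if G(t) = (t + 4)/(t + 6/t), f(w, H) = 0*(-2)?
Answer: 234/5 ≈ 46.800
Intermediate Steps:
f(w, H) = 0
G(t) = (4 + t)/(t + 6/t)
(39 + f(X, 5)/(-18))*G(2) = (39 + 0/(-18))*(2*(4 + 2)/(6 + 2²)) = (39 + 0*(-1/18))*(2*6/(6 + 4)) = (39 + 0)*(2*6/10) = 39*(2*(⅒)*6) = 39*(6/5) = 234/5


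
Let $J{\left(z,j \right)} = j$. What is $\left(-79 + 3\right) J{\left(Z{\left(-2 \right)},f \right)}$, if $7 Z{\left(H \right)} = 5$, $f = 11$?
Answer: $-836$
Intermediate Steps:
$Z{\left(H \right)} = \frac{5}{7}$ ($Z{\left(H \right)} = \frac{1}{7} \cdot 5 = \frac{5}{7}$)
$\left(-79 + 3\right) J{\left(Z{\left(-2 \right)},f \right)} = \left(-79 + 3\right) 11 = \left(-76\right) 11 = -836$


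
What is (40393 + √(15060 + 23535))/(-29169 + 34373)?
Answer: 40393/5204 + √38595/5204 ≈ 7.7997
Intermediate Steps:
(40393 + √(15060 + 23535))/(-29169 + 34373) = (40393 + √38595)/5204 = (40393 + √38595)*(1/5204) = 40393/5204 + √38595/5204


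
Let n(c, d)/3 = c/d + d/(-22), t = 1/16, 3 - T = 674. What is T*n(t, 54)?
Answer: 1422337/288 ≈ 4938.7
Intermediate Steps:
T = -671 (T = 3 - 1*674 = 3 - 674 = -671)
t = 1/16 ≈ 0.062500
n(c, d) = -3*d/22 + 3*c/d (n(c, d) = 3*(c/d + d/(-22)) = 3*(c/d + d*(-1/22)) = 3*(c/d - d/22) = 3*(-d/22 + c/d) = -3*d/22 + 3*c/d)
T*n(t, 54) = -671*(-3/22*54 + 3*(1/16)/54) = -671*(-81/11 + 3*(1/16)*(1/54)) = -671*(-81/11 + 1/288) = -671*(-23317/3168) = 1422337/288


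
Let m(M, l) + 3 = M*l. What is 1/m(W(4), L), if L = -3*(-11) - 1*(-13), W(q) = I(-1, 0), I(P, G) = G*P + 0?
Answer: -⅓ ≈ -0.33333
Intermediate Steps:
I(P, G) = G*P
W(q) = 0 (W(q) = 0*(-1) = 0)
L = 46 (L = 33 + 13 = 46)
m(M, l) = -3 + M*l
1/m(W(4), L) = 1/(-3 + 0*46) = 1/(-3 + 0) = 1/(-3) = -⅓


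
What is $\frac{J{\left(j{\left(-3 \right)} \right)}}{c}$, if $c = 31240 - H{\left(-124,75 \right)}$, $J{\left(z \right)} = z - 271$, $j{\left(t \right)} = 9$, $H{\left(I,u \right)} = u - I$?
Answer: $- \frac{262}{31041} \approx -0.0084404$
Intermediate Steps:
$J{\left(z \right)} = -271 + z$
$c = 31041$ ($c = 31240 - \left(75 - -124\right) = 31240 - \left(75 + 124\right) = 31240 - 199 = 31041$)
$\frac{J{\left(j{\left(-3 \right)} \right)}}{c} = \frac{-271 + 9}{31041} = \left(-262\right) \frac{1}{31041} = - \frac{262}{31041}$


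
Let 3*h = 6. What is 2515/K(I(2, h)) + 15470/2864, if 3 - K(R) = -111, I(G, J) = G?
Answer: 2241635/81624 ≈ 27.463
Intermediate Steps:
h = 2 (h = (⅓)*6 = 2)
K(R) = 114 (K(R) = 3 - 1*(-111) = 3 + 111 = 114)
2515/K(I(2, h)) + 15470/2864 = 2515/114 + 15470/2864 = 2515*(1/114) + 15470*(1/2864) = 2515/114 + 7735/1432 = 2241635/81624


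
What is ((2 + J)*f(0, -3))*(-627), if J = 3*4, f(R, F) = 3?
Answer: -26334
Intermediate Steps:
J = 12
((2 + J)*f(0, -3))*(-627) = ((2 + 12)*3)*(-627) = (14*3)*(-627) = 42*(-627) = -26334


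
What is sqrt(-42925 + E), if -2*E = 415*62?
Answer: I*sqrt(55790) ≈ 236.2*I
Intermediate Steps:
E = -12865 (E = -415*62/2 = -1/2*25730 = -12865)
sqrt(-42925 + E) = sqrt(-42925 - 12865) = sqrt(-55790) = I*sqrt(55790)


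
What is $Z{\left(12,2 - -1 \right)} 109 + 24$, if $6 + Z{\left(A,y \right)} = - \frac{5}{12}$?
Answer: $- \frac{8105}{12} \approx -675.42$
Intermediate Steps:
$Z{\left(A,y \right)} = - \frac{77}{12}$ ($Z{\left(A,y \right)} = -6 - \frac{5}{12} = - \frac{77}{12}$)
$Z{\left(12,2 - -1 \right)} 109 + 24 = \left(- \frac{77}{12}\right) 109 + 24 = - \frac{8393}{12} + 24 = - \frac{8105}{12}$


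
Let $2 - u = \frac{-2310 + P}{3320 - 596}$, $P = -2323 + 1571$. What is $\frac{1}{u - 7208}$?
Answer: $- \frac{1362}{9813041} \approx -0.0001388$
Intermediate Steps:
$P = -752$
$u = \frac{4255}{1362}$ ($u = 2 - \frac{-2310 - 752}{3320 - 596} = 2 - - \frac{3062}{2724} = 2 - \left(-3062\right) \frac{1}{2724} = 2 - - \frac{1531}{1362} = 2 + \frac{1531}{1362} = \frac{4255}{1362} \approx 3.1241$)
$\frac{1}{u - 7208} = \frac{1}{\frac{4255}{1362} - 7208} = \frac{1}{- \frac{9813041}{1362}} = - \frac{1362}{9813041}$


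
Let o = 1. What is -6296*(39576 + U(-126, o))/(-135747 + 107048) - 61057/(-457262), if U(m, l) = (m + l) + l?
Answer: 113580965344347/13122962138 ≈ 8655.1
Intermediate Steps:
U(m, l) = m + 2*l (U(m, l) = (l + m) + l = m + 2*l)
-6296*(39576 + U(-126, o))/(-135747 + 107048) - 61057/(-457262) = -6296*(39576 + (-126 + 2*1))/(-135747 + 107048) - 61057/(-457262) = -6296/((-28699/(39576 + (-126 + 2)))) - 61057*(-1/457262) = -6296/((-28699/(39576 - 124))) + 61057/457262 = -6296/((-28699/39452)) + 61057/457262 = -6296/((-28699*1/39452)) + 61057/457262 = -6296/(-28699/39452) + 61057/457262 = -6296*(-39452/28699) + 61057/457262 = 248389792/28699 + 61057/457262 = 113580965344347/13122962138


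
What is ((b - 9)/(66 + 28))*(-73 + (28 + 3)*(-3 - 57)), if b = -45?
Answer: 52191/47 ≈ 1110.4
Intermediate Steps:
((b - 9)/(66 + 28))*(-73 + (28 + 3)*(-3 - 57)) = ((-45 - 9)/(66 + 28))*(-73 + (28 + 3)*(-3 - 57)) = (-54/94)*(-73 + 31*(-60)) = (-54*1/94)*(-73 - 1860) = -27/47*(-1933) = 52191/47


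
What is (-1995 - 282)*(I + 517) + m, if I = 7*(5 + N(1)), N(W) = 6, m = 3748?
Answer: -1348790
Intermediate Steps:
I = 77 (I = 7*(5 + 6) = 7*11 = 77)
(-1995 - 282)*(I + 517) + m = (-1995 - 282)*(77 + 517) + 3748 = -2277*594 + 3748 = -1352538 + 3748 = -1348790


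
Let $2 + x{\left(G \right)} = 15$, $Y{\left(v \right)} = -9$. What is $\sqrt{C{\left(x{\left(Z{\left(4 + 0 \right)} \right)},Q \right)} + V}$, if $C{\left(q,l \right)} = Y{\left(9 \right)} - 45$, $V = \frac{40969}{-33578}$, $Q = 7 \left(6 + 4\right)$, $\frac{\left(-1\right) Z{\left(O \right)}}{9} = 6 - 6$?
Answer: $\frac{i \sqrt{62259689618}}{33578} \approx 7.431 i$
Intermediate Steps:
$Z{\left(O \right)} = 0$ ($Z{\left(O \right)} = - 9 \left(6 - 6\right) = \left(-9\right) 0 = 0$)
$x{\left(G \right)} = 13$ ($x{\left(G \right)} = -2 + 15 = 13$)
$Q = 70$ ($Q = 7 \cdot 10 = 70$)
$V = - \frac{40969}{33578}$ ($V = 40969 \left(- \frac{1}{33578}\right) = - \frac{40969}{33578} \approx -1.2201$)
$C{\left(q,l \right)} = -54$ ($C{\left(q,l \right)} = -9 - 45 = -54$)
$\sqrt{C{\left(x{\left(Z{\left(4 + 0 \right)} \right)},Q \right)} + V} = \sqrt{-54 - \frac{40969}{33578}} = \sqrt{- \frac{1854181}{33578}} = \frac{i \sqrt{62259689618}}{33578}$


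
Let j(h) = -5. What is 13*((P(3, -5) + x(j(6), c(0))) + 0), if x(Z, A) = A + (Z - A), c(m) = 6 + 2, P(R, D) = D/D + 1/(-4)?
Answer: -221/4 ≈ -55.250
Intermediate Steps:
P(R, D) = 3/4 (P(R, D) = 1 + 1*(-1/4) = 1 - 1/4 = 3/4)
c(m) = 8
x(Z, A) = Z
13*((P(3, -5) + x(j(6), c(0))) + 0) = 13*((3/4 - 5) + 0) = 13*(-17/4 + 0) = 13*(-17/4) = -221/4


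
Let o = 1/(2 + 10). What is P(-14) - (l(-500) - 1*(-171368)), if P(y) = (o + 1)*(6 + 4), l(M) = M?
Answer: -1025143/6 ≈ -1.7086e+5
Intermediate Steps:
o = 1/12 ≈ 0.083333
P(y) = 65/6 (P(y) = (1/12 + 1)*(6 + 4) = (13/12)*10 = 65/6)
P(-14) - (l(-500) - 1*(-171368)) = 65/6 - (-500 - 1*(-171368)) = 65/6 - (-500 + 171368) = 65/6 - 1*170868 = 65/6 - 170868 = -1025143/6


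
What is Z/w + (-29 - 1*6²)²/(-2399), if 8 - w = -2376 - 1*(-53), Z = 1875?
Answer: -1783450/1864023 ≈ -0.95677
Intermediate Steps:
w = 2331 (w = 8 - (-2376 - 1*(-53)) = 8 - (-2376 + 53) = 8 - 1*(-2323) = 8 + 2323 = 2331)
Z/w + (-29 - 1*6²)²/(-2399) = 1875/2331 + (-29 - 1*6²)²/(-2399) = 1875*(1/2331) + (-29 - 1*36)²*(-1/2399) = 625/777 + (-29 - 36)²*(-1/2399) = 625/777 + (-65)²*(-1/2399) = 625/777 + 4225*(-1/2399) = 625/777 - 4225/2399 = -1783450/1864023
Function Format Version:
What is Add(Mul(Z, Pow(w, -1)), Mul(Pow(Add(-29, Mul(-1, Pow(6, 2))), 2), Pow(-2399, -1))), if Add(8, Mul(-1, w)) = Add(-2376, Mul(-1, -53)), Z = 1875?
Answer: Rational(-1783450, 1864023) ≈ -0.95677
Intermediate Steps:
w = 2331 (w = Add(8, Mul(-1, Add(-2376, Mul(-1, -53)))) = Add(8, Mul(-1, Add(-2376, 53))) = Add(8, Mul(-1, -2323)) = Add(8, 2323) = 2331)
Add(Mul(Z, Pow(w, -1)), Mul(Pow(Add(-29, Mul(-1, Pow(6, 2))), 2), Pow(-2399, -1))) = Add(Mul(1875, Pow(2331, -1)), Mul(Pow(Add(-29, Mul(-1, Pow(6, 2))), 2), Pow(-2399, -1))) = Add(Mul(1875, Rational(1, 2331)), Mul(Pow(Add(-29, Mul(-1, 36)), 2), Rational(-1, 2399))) = Add(Rational(625, 777), Mul(Pow(Add(-29, -36), 2), Rational(-1, 2399))) = Add(Rational(625, 777), Mul(Pow(-65, 2), Rational(-1, 2399))) = Add(Rational(625, 777), Mul(4225, Rational(-1, 2399))) = Add(Rational(625, 777), Rational(-4225, 2399)) = Rational(-1783450, 1864023)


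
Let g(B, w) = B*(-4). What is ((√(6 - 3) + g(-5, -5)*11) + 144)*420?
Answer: 152880 + 420*√3 ≈ 1.5361e+5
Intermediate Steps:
g(B, w) = -4*B
((√(6 - 3) + g(-5, -5)*11) + 144)*420 = ((√(6 - 3) - 4*(-5)*11) + 144)*420 = ((√3 + 20*11) + 144)*420 = ((√3 + 220) + 144)*420 = ((220 + √3) + 144)*420 = (364 + √3)*420 = 152880 + 420*√3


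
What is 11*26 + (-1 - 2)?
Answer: 283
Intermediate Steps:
11*26 + (-1 - 2) = 286 - 3 = 283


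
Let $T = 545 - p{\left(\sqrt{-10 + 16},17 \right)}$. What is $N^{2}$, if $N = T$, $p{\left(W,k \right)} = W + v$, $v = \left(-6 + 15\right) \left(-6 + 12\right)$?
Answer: $\left(491 - \sqrt{6}\right)^{2} \approx 2.3868 \cdot 10^{5}$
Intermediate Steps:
$v = 54$ ($v = 9 \cdot 6 = 54$)
$p{\left(W,k \right)} = 54 + W$ ($p{\left(W,k \right)} = W + 54 = 54 + W$)
$T = 491 - \sqrt{6}$ ($T = 545 - \left(54 + \sqrt{-10 + 16}\right) = 545 - \left(54 + \sqrt{6}\right) = 491 - \sqrt{6} \approx 488.55$)
$N = 491 - \sqrt{6} \approx 488.55$
$N^{2} = \left(491 - \sqrt{6}\right)^{2}$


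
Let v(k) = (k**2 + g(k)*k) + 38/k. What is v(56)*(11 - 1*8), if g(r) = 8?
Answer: 301113/28 ≈ 10754.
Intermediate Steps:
v(k) = k**2 + 8*k + 38/k (v(k) = (k**2 + 8*k) + 38/k = k**2 + 8*k + 38/k)
v(56)*(11 - 1*8) = ((38 + 56**2*(8 + 56))/56)*(11 - 1*8) = ((38 + 3136*64)/56)*(11 - 8) = ((38 + 200704)/56)*3 = ((1/56)*200742)*3 = (100371/28)*3 = 301113/28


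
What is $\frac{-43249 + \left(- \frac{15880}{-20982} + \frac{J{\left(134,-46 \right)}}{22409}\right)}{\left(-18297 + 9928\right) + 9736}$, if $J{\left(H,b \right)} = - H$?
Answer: $- \frac{10167352807265}{321371883573} \approx -31.637$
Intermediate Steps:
$\frac{-43249 + \left(- \frac{15880}{-20982} + \frac{J{\left(134,-46 \right)}}{22409}\right)}{\left(-18297 + 9928\right) + 9736} = \frac{-43249 + \left(- \frac{15880}{-20982} + \frac{\left(-1\right) 134}{22409}\right)}{\left(-18297 + 9928\right) + 9736} = \frac{-43249 - - \frac{176521666}{235092819}}{-8369 + 9736} = \frac{-43249 + \left(\frac{7940}{10491} - \frac{134}{22409}\right)}{1367} = \left(-43249 + \frac{176521666}{235092819}\right) \frac{1}{1367} = \left(- \frac{10167352807265}{235092819}\right) \frac{1}{1367} = - \frac{10167352807265}{321371883573}$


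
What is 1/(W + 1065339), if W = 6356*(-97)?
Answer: 1/448807 ≈ 2.2281e-6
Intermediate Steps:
W = -616532
1/(W + 1065339) = 1/(-616532 + 1065339) = 1/448807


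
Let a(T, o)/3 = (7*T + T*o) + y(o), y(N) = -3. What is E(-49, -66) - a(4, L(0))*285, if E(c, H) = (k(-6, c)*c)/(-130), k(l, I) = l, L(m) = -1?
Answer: -1167222/65 ≈ -17957.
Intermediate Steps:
a(T, o) = -9 + 21*T + 3*T*o (a(T, o) = 3*((7*T + T*o) - 3) = 3*(-3 + 7*T + T*o) = -9 + 21*T + 3*T*o)
E(c, H) = 3*c/65 (E(c, H) = -6*c/(-130) = -6*c*(-1/130) = 3*c/65)
E(-49, -66) - a(4, L(0))*285 = (3/65)*(-49) - (-9 + 21*4 + 3*4*(-1))*285 = -147/65 - (-9 + 84 - 12)*285 = -147/65 - 63*285 = -147/65 - 1*17955 = -147/65 - 17955 = -1167222/65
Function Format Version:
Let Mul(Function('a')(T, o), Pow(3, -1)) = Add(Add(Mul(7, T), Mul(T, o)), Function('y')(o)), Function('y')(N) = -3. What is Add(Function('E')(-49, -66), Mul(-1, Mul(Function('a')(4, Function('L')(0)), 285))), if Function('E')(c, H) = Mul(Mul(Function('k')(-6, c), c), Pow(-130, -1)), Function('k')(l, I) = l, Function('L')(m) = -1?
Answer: Rational(-1167222, 65) ≈ -17957.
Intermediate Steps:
Function('a')(T, o) = Add(-9, Mul(21, T), Mul(3, T, o)) (Function('a')(T, o) = Mul(3, Add(Add(Mul(7, T), Mul(T, o)), -3)) = Mul(3, Add(-3, Mul(7, T), Mul(T, o))) = Add(-9, Mul(21, T), Mul(3, T, o)))
Function('E')(c, H) = Mul(Rational(3, 65), c) (Function('E')(c, H) = Mul(Mul(-6, c), Pow(-130, -1)) = Mul(Mul(-6, c), Rational(-1, 130)) = Mul(Rational(3, 65), c))
Add(Function('E')(-49, -66), Mul(-1, Mul(Function('a')(4, Function('L')(0)), 285))) = Add(Mul(Rational(3, 65), -49), Mul(-1, Mul(Add(-9, Mul(21, 4), Mul(3, 4, -1)), 285))) = Add(Rational(-147, 65), Mul(-1, Mul(Add(-9, 84, -12), 285))) = Add(Rational(-147, 65), Mul(-1, Mul(63, 285))) = Add(Rational(-147, 65), Mul(-1, 17955)) = Add(Rational(-147, 65), -17955) = Rational(-1167222, 65)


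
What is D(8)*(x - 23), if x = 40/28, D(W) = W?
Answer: -1208/7 ≈ -172.57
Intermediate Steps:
x = 10/7 (x = 40*(1/28) = 10/7 ≈ 1.4286)
D(8)*(x - 23) = 8*(10/7 - 23) = 8*(-151/7) = -1208/7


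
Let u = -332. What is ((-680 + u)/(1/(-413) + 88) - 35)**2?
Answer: 2855968181521/1320813649 ≈ 2162.3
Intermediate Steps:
((-680 + u)/(1/(-413) + 88) - 35)**2 = ((-680 - 332)/(1/(-413) + 88) - 35)**2 = (-1012/(-1/413 + 88) - 35)**2 = (-1012/36343/413 - 35)**2 = (-1012*413/36343 - 35)**2 = (-417956/36343 - 35)**2 = (-1689961/36343)**2 = 2855968181521/1320813649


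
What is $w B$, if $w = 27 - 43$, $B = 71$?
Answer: $-1136$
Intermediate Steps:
$w = -16$ ($w = 27 - 43 = -16$)
$w B = \left(-16\right) 71 = -1136$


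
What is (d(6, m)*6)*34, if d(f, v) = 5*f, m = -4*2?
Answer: 6120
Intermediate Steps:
m = -8
(d(6, m)*6)*34 = ((5*6)*6)*34 = (30*6)*34 = 180*34 = 6120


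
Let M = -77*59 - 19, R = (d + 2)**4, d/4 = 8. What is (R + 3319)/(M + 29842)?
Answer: 267931/5056 ≈ 52.993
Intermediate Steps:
d = 32 (d = 4*8 = 32)
R = 1336336 (R = (32 + 2)**4 = 34**4 = 1336336)
M = -4562 (M = -4543 - 19 = -4562)
(R + 3319)/(M + 29842) = (1336336 + 3319)/(-4562 + 29842) = 1339655/25280 = 1339655*(1/25280) = 267931/5056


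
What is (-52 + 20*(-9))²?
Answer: 53824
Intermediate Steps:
(-52 + 20*(-9))² = (-52 - 180)² = (-232)² = 53824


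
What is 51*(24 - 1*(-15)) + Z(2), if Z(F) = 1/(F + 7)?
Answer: 17902/9 ≈ 1989.1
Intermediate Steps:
Z(F) = 1/(7 + F)
51*(24 - 1*(-15)) + Z(2) = 51*(24 - 1*(-15)) + 1/(7 + 2) = 51*(24 + 15) + 1/9 = 51*39 + 1/9 = 1989 + 1/9 = 17902/9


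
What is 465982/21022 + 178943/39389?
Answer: 11058152372/414017779 ≈ 26.709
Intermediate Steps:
465982/21022 + 178943/39389 = 465982*(1/21022) + 178943*(1/39389) = 232991/10511 + 178943/39389 = 11058152372/414017779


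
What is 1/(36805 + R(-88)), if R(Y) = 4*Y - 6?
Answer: 1/36447 ≈ 2.7437e-5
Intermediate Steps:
R(Y) = -6 + 4*Y
1/(36805 + R(-88)) = 1/(36805 + (-6 + 4*(-88))) = 1/(36805 + (-6 - 352)) = 1/(36805 - 358) = 1/36447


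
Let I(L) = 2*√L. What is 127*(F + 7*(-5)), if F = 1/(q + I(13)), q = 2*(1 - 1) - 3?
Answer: -190754/43 + 254*√13/43 ≈ -4414.8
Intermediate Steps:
q = -3 (q = 2*0 - 3 = 0 - 3 = -3)
F = 1/(-3 + 2*√13) ≈ 0.23747
127*(F + 7*(-5)) = 127*((3/43 + 2*√13/43) + 7*(-5)) = 127*((3/43 + 2*√13/43) - 35) = 127*(-1502/43 + 2*√13/43) = -190754/43 + 254*√13/43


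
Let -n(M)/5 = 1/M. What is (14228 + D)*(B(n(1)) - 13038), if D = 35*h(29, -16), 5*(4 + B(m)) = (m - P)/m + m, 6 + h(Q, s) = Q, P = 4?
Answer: -4901750178/25 ≈ -1.9607e+8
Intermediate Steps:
h(Q, s) = -6 + Q
n(M) = -5/M
B(m) = -4 + m/5 + (-4 + m)/(5*m) (B(m) = -4 + ((m - 1*4)/m + m)/5 = -4 + ((m - 4)/m + m)/5 = -4 + ((-4 + m)/m + m)/5 = -4 + (m + (-4 + m)/m)/5 = -4 + (m/5 + (-4 + m)/(5*m)) = -4 + m/5 + (-4 + m)/(5*m))
D = 805 (D = 35*(-6 + 29) = 35*23 = 805)
(14228 + D)*(B(n(1)) - 13038) = (14228 + 805)*((-4 + (-5/1)*(-19 - 5/1))/(5*((-5/1))) - 13038) = 15033*((-4 + (-5*1)*(-19 - 5*1))/(5*((-5*1))) - 13038) = 15033*((⅕)*(-4 - 5*(-19 - 5))/(-5) - 13038) = 15033*((⅕)*(-⅕)*(-4 - 5*(-24)) - 13038) = 15033*((⅕)*(-⅕)*(-4 + 120) - 13038) = 15033*((⅕)*(-⅕)*116 - 13038) = 15033*(-116/25 - 13038) = 15033*(-326066/25) = -4901750178/25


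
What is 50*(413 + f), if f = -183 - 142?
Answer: 4400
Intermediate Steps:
f = -325
50*(413 + f) = 50*(413 - 325) = 50*88 = 4400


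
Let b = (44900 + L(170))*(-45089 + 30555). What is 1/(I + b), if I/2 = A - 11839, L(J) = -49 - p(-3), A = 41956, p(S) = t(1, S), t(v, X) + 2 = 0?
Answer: -1/651833268 ≈ -1.5341e-9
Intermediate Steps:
t(v, X) = -2 (t(v, X) = -2 + 0 = -2)
p(S) = -2
L(J) = -47 (L(J) = -49 - 1*(-2) = -49 + 2 = -47)
I = 60234 (I = 2*(41956 - 11839) = 2*30117 = 60234)
b = -651893502 (b = (44900 - 47)*(-45089 + 30555) = 44853*(-14534) = -651893502)
1/(I + b) = 1/(60234 - 651893502) = 1/(-651833268) = -1/651833268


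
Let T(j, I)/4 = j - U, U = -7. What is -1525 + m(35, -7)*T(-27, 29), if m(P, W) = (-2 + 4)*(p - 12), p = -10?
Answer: 1995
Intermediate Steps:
T(j, I) = 28 + 4*j (T(j, I) = 4*(j - 1*(-7)) = 4*(j + 7) = 4*(7 + j) = 28 + 4*j)
m(P, W) = -44 (m(P, W) = (-2 + 4)*(-10 - 12) = 2*(-22) = -44)
-1525 + m(35, -7)*T(-27, 29) = -1525 - 44*(28 + 4*(-27)) = -1525 - 44*(28 - 108) = -1525 - 44*(-80) = -1525 + 3520 = 1995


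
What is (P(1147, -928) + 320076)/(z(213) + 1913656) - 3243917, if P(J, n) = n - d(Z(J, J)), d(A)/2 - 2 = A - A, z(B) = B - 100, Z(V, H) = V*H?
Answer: -6208107474029/1913769 ≈ -3.2439e+6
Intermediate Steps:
Z(V, H) = H*V
z(B) = -100 + B
d(A) = 4 (d(A) = 4 + 2*(A - A) = 4 + 2*0 = 4 + 0 = 4)
P(J, n) = -4 + n (P(J, n) = n - 1*4 = n - 4 = -4 + n)
(P(1147, -928) + 320076)/(z(213) + 1913656) - 3243917 = ((-4 - 928) + 320076)/((-100 + 213) + 1913656) - 3243917 = (-932 + 320076)/(113 + 1913656) - 3243917 = 319144/1913769 - 3243917 = -6208107474029/1913769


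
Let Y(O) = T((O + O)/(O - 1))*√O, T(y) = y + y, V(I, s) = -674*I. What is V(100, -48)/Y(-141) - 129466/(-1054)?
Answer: 64733/527 + 2392700*I*√141/19881 ≈ 122.83 + 1429.1*I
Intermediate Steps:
T(y) = 2*y
Y(O) = 4*O^(3/2)/(-1 + O) (Y(O) = (2*((O + O)/(O - 1)))*√O = (2*((2*O)/(-1 + O)))*√O = (2*(2*O/(-1 + O)))*√O = (4*O/(-1 + O))*√O = 4*O^(3/2)/(-1 + O))
V(100, -48)/Y(-141) - 129466/(-1054) = (-674*100)/((4*(-141)^(3/2)/(-1 - 141))) - 129466/(-1054) = -67400*(-71*I*√141/39762) - 129466*(-1/1054) = -67400*(-71*I*√141/39762) + 64733/527 = -(-2392700)*I*√141/19881 + 64733/527 = 2392700*I*√141/19881 + 64733/527 = 64733/527 + 2392700*I*√141/19881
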